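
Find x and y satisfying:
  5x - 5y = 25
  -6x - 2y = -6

x = 2, y = -3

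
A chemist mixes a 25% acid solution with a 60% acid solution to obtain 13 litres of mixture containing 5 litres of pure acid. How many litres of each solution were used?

litres of solution A: 8, litres of solution B: 5

Let a = litres of solution A, b = litres of solution B.
  a + b = 13
  (1/4)a + (3/5)b = 5
Row-reduce the augmented matrix:
R2 ← R2 − 1/4·R1.
R2 ← R2 / (7/20).
R1 ← R1 − 1·R2.
Reading off the reduced rows gives a = 8, b = 5.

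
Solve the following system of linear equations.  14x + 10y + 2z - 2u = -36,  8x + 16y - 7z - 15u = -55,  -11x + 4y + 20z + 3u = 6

Row-reduce:
R1 ← R1 / (14).
R2 ← R2 − 8·R1.
R3 ← R3 + 11·R1.
R2 ← R2 / (72/7).
R1 ← R1 − 5/7·R2.
R3 ← R3 − 83/7·R2.
R3 ← R3 / (743/24).
R1 ← R1 − 17/24·R3.
R2 ← R2 + 19/24·R3.
Rank is 3 with 4 unknowns, leaving u free.

infinitely many solutions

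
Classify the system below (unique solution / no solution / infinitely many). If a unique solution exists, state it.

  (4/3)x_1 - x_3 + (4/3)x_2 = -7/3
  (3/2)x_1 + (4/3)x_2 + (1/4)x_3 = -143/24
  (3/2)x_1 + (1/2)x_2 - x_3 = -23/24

x_1 = -7/4, x_2 = -2, x_3 = -8/3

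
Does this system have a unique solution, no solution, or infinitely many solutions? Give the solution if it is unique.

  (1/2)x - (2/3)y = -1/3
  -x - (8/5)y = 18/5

From equation 2: x = -18/5 − 8/5·y.
Substitute into equation 1 and solve: y = -1.
Then x = -2.

x = -2, y = -1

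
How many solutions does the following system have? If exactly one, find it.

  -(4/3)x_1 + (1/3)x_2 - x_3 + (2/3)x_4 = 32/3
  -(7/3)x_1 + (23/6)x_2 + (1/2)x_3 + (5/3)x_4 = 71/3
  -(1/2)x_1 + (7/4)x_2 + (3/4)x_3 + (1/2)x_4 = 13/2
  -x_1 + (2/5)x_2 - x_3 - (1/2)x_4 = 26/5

infinitely many solutions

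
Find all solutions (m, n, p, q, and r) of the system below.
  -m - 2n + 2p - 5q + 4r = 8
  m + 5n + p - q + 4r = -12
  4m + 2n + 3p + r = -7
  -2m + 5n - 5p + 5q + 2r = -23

Row-reduce:
R1 ← R1 / (-1).
R2 ← R2 − 1·R1.
R3 ← R3 − 4·R1.
R4 ← R4 + 2·R1.
R2 ← R2 / (3).
R1 ← R1 − 2·R2.
R3 ← R3 + 6·R2.
R4 ← R4 − 9·R2.
R3 ← R3 / (17).
R1 ← R1 + 4·R3.
R2 ← R2 − 1·R3.
R4 ← R4 + 18·R3.
R4 ← R4 / (-15/17).
R1 ← R1 − 25/17·R4.
R2 ← R2 + 2/17·R4.
R3 ← R3 + 32/17·R4.
Rank is 4 with 5 unknowns, leaving r free.

infinitely many solutions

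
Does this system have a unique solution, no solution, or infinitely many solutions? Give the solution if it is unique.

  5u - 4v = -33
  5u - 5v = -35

u = -5, v = 2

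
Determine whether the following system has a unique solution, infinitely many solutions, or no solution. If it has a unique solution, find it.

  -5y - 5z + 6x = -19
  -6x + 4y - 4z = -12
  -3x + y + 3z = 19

Row-reduce the augmented matrix:
R1 ← R1 / (6).
R2 ← R2 + 6·R1.
R3 ← R3 + 3·R1.
R2 ← R2 / (-1).
R1 ← R1 + 5/6·R2.
R3 ← R3 + 3/2·R2.
R3 ← R3 / (14).
R1 ← R1 − 20/3·R3.
R2 ← R2 − 9·R3.
Reading off the reduced rows gives x = -4, y = -5, z = 4.

x = -4, y = -5, z = 4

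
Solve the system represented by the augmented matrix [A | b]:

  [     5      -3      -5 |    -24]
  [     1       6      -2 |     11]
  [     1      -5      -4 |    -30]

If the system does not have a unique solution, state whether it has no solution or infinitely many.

Row-reduce the augmented matrix:
R1 ← R1 / (5).
R2 ← R2 − 1·R1.
R3 ← R3 − 1·R1.
R2 ← R2 / (33/5).
R1 ← R1 + 3/5·R2.
R3 ← R3 + 22/5·R2.
R3 ← R3 / (-11/3).
R1 ← R1 + 12/11·R3.
R2 ← R2 + 5/33·R3.
Reading off the reduced rows gives x_1 = 1, x_2 = 3, x_3 = 4.

x_1 = 1, x_2 = 3, x_3 = 4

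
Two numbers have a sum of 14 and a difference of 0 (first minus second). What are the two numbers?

first number: 7, second number: 7

Let x = first number, y = second number.
  x + y = 14
  x - y = 0
From equation 1: x = 14 − y.
Substitute into equation 2 and solve: y = 7.
Then x = 7.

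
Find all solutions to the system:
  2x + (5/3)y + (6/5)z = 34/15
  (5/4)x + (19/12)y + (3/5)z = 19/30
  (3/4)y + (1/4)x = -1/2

infinitely many solutions

Row-reduce:
R1 ← R1 / (2).
R2 ← R2 − 5/4·R1.
R3 ← R3 − 1/4·R1.
R2 ← R2 / (13/24).
R1 ← R1 − 5/6·R2.
R3 ← R3 − 13/24·R2.
Rank is 2 with 3 unknowns, leaving z free.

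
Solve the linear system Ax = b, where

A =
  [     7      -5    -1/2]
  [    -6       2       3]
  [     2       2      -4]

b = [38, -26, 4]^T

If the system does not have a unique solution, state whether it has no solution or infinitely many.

Row-reduce:
R1 ← R1 / (7).
R2 ← R2 + 6·R1.
R3 ← R3 − 2·R1.
R2 ← R2 / (-16/7).
R1 ← R1 + 5/7·R2.
R3 ← R3 − 24/7·R2.
Row 3 reduces to 0 = 3, a contradiction. The system is inconsistent.

no solution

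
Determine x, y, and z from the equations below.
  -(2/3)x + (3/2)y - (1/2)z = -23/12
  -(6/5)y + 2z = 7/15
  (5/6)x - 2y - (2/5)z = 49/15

x = 0, y = -3/2, z = -2/3

Row-reduce the augmented matrix:
R1 ← R1 / (-2/3).
R3 ← R3 − 5/6·R1.
R2 ← R2 / (-6/5).
R1 ← R1 + 9/4·R2.
R3 ← R3 + 1/8·R2.
R3 ← R3 / (-37/30).
R1 ← R1 + 3·R3.
R2 ← R2 + 5/3·R3.
Reading off the reduced rows gives x = 0, y = -3/2, z = -2/3.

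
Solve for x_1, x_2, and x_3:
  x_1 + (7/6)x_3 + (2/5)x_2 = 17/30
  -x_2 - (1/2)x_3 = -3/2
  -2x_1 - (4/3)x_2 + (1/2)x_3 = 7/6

x_1 = -1, x_2 = 1, x_3 = 1

Row-reduce the augmented matrix:
R3 ← R3 + 2·R1.
R2 ← R2 / (-1).
R1 ← R1 − 2/5·R2.
R3 ← R3 + 8/15·R2.
R3 ← R3 / (31/10).
R1 ← R1 − 29/30·R3.
R2 ← R2 − 1/2·R3.
Reading off the reduced rows gives x_1 = -1, x_2 = 1, x_3 = 1.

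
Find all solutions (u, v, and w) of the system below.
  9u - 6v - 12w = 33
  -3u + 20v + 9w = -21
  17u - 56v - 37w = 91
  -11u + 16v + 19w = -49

Row-reduce the augmented matrix:
R1 ← R1 / (9).
R2 ← R2 + 3·R1.
R3 ← R3 − 17·R1.
R4 ← R4 + 11·R1.
R2 ← R2 / (18).
R1 ← R1 + 2/3·R2.
R3 ← R3 + 134/3·R2.
R4 ← R4 − 26/3·R2.
R3 ← R3 / (-52/27).
R1 ← R1 + 31/27·R3.
R2 ← R2 − 5/18·R3.
R4 ← R4 − 52/27·R3.
R4 reduces to 0 = 0, so the extra equation is consistent.
Reading off the reduced rows gives u = 1, v = 0, w = -2.

u = 1, v = 0, w = -2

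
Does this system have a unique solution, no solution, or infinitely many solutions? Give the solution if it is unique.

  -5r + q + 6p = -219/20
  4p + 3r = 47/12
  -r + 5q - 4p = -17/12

p = -1/3, q = -1/5, r = 7/4

Row-reduce the augmented matrix:
R1 ← R1 / (6).
R2 ← R2 − 4·R1.
R3 ← R3 + 4·R1.
R2 ← R2 / (-2/3).
R1 ← R1 − 1/6·R2.
R3 ← R3 − 17/3·R2.
R3 ← R3 / (99/2).
R1 ← R1 − 3/4·R3.
R2 ← R2 + 19/2·R3.
Reading off the reduced rows gives p = -1/3, q = -1/5, r = 7/4.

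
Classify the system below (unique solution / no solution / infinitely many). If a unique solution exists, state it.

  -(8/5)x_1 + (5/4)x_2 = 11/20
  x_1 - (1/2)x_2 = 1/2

x_1 = 2, x_2 = 3

From equation 2: x_1 = 1/2 + 1/2·x_2.
Substitute into equation 1 and solve: x_2 = 3.
Then x_1 = 2.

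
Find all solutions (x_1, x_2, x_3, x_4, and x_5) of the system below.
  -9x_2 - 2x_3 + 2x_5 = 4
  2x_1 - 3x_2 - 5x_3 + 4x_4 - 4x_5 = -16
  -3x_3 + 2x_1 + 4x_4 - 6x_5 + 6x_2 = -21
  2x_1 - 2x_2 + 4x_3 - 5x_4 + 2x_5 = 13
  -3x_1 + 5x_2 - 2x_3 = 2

Row-reduce:
Swap R1 and R2.
R1 ← R1 / (2).
R3 ← R3 − 2·R1.
R4 ← R4 − 2·R1.
R5 ← R5 + 3·R1.
R2 ← R2 / (-9).
R1 ← R1 + 3/2·R2.
R3 ← R3 − 9·R2.
R4 ← R4 − 1·R2.
R5 ← R5 − 1/2·R2.
Swap R3 and R4.
R3 ← R3 / (79/9).
R1 ← R1 + 13/6·R3.
R2 ← R2 − 2/9·R3.
R5 ← R5 + 173/18·R3.
Swap R4 and R5.
R4 ← R4 / (-609/158).
R1 ← R1 + 35/158·R4.
R2 ← R2 − 18/79·R4.
R3 ← R3 + 81/79·R4.
Row 5 reduces to 0 = -1, a contradiction. The system is inconsistent.

no solution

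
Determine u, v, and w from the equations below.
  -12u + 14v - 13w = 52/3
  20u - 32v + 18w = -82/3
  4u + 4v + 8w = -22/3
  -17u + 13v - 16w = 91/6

u = 3/2, v = 2/3, w = -2

Row-reduce the augmented matrix:
R1 ← R1 / (-12).
R2 ← R2 − 20·R1.
R3 ← R3 − 4·R1.
R4 ← R4 + 17·R1.
R2 ← R2 / (-26/3).
R1 ← R1 + 7/6·R2.
R3 ← R3 − 26/3·R2.
R4 ← R4 + 41/6·R2.
Swap R3 and R4.
R3 ← R3 / (69/13).
R1 ← R1 − 41/26·R3.
R2 ← R2 − 11/26·R3.
R4 reduces to 0 = 0, so the extra equation is consistent.
Reading off the reduced rows gives u = 3/2, v = 2/3, w = -2.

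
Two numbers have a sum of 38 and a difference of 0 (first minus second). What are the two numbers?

Let x = first number, y = second number.
  x + y = 38
  x - y = 0
From equation 1: x = 38 − y.
Substitute into equation 2 and solve: y = 19.
Then x = 19.

first number: 19, second number: 19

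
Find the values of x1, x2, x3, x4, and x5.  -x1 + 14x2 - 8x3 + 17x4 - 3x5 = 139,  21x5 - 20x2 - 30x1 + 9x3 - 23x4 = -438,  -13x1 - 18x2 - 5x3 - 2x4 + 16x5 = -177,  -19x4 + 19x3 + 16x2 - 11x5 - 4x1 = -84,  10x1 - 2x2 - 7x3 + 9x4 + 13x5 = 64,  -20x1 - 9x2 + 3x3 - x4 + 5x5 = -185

Row-reduce the augmented matrix:
R1 ← R1 / (-1).
R2 ← R2 + 30·R1.
R3 ← R3 + 13·R1.
R4 ← R4 + 4·R1.
R5 ← R5 − 10·R1.
R6 ← R6 + 20·R1.
R2 ← R2 / (-440).
R1 ← R1 + 14·R2.
R3 ← R3 + 200·R2.
R4 ← R4 + 40·R2.
R5 ← R5 − 138·R2.
R6 ← R6 + 289·R2.
R3 ← R3 / (-156/11).
R1 ← R1 − 17/220·R3.
R2 ← R2 + 249/440·R3.
R4 ← R4 − 312/11·R3.
R5 ← R5 + 1959/220·R3.
R6 ← R6 + 241/440·R3.
Swap R4 and R5.
R4 ← R4 / (-7/26).
R1 ← R1 − 5/78·R4.
R2 ← R2 − 23/52·R4.
R3 ← R3 + 53/39·R4.
R6 ← R6 − 1301/156·R4.
Swap R5 and R6.
R5 ← R5 / (19123/42).
R1 ← R1 − 1283/420·R5.
R2 ← R2 − 169/7·R5.
R3 ← R3 + 31849/420·R5.
R4 ← R4 + 7779/140·R5.
R6 reduces to 0 = 0, so the extra equation is consistent.
Reading off the reduced rows gives x1 = 6, x2 = 3, x3 = -5, x4 = 3, x5 = -4.

x1 = 6, x2 = 3, x3 = -5, x4 = 3, x5 = -4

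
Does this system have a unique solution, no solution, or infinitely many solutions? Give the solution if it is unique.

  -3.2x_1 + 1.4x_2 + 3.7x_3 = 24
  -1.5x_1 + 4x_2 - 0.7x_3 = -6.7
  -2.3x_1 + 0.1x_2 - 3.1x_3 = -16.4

x_1 = -1, x_2 = -1, x_3 = 6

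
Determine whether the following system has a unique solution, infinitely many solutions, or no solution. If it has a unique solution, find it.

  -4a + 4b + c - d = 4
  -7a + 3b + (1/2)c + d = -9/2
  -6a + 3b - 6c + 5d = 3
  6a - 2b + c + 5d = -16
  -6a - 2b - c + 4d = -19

Row-reduce:
R1 ← R1 / (-4).
R2 ← R2 + 7·R1.
R3 ← R3 + 6·R1.
R4 ← R4 − 6·R1.
R5 ← R5 + 6·R1.
R2 ← R2 / (-4).
R1 ← R1 + 1·R2.
R3 ← R3 + 3·R2.
R4 ← R4 − 4·R2.
R5 ← R5 + 8·R2.
R3 ← R3 / (-105/16).
R1 ← R1 − 1/16·R3.
R2 ← R2 − 5/16·R3.
R4 ← R4 − 5/4·R3.
R4 ← R4 / (149/21).
R1 ← R1 + 83/210·R4.
R2 ← R2 + 10/21·R4.
R3 ← R3 + 71/105·R4.
Row 5 reduces to 0 = -2, a contradiction. The system is inconsistent.

no solution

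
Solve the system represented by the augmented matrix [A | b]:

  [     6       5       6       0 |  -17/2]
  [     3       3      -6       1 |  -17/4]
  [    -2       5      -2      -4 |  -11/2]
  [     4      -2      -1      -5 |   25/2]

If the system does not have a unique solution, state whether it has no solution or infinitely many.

x_1 = 1/2, x_2 = -2, x_3 = -1/4, x_4 = -5/4

Row-reduce the augmented matrix:
R1 ← R1 / (6).
R2 ← R2 − 3·R1.
R3 ← R3 + 2·R1.
R4 ← R4 − 4·R1.
R2 ← R2 / (1/2).
R1 ← R1 − 5/6·R2.
R3 ← R3 − 20/3·R2.
R4 ← R4 + 16/3·R2.
R3 ← R3 / (120).
R1 ← R1 − 16·R3.
R2 ← R2 + 18·R3.
R4 ← R4 + 101·R3.
R4 ← R4 / (-803/90).
R1 ← R1 − 29/45·R4.
R2 ← R2 + 3/5·R4.
R3 ← R3 + 13/90·R4.
Reading off the reduced rows gives x_1 = 1/2, x_2 = -2, x_3 = -1/4, x_4 = -5/4.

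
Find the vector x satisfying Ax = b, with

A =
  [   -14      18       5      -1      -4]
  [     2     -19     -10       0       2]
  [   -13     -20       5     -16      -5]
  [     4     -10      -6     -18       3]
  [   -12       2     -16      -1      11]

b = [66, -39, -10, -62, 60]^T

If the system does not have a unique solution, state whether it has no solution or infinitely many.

x_1 = -4, x_2 = 1, x_3 = 2, x_4 = 2, x_5 = 4

Row-reduce the augmented matrix:
R1 ← R1 / (-14).
R2 ← R2 − 2·R1.
R3 ← R3 + 13·R1.
R4 ← R4 − 4·R1.
R5 ← R5 + 12·R1.
R2 ← R2 / (-115/7).
R1 ← R1 + 9/7·R2.
R3 ← R3 + 257/7·R2.
R4 ← R4 + 34/7·R2.
R5 ← R5 + 94/7·R2.
R3 ← R3 / (971/46).
R1 ← R1 − 17/46·R3.
R2 ← R2 − 13/23·R3.
R4 ← R4 + 42/23·R3.
R5 ← R5 + 292/23·R3.
R4 ← R4 / (-94768/4855).
R1 ← R1 − 331/971·R4.
R2 ← R2 − 392/971·R4.
R3 ← R3 + 3393/4855·R4.
R5 ← R5 + 43203/4855·R4.
R5 ← R5 / (956207/94768).
R1 ← R1 − 25645/94768·R5.
R2 ← R2 − 647/11846·R5.
R3 ← R3 + 23659/94768·R5.
R4 ← R4 + 5085/94768·R5.
Reading off the reduced rows gives x_1 = -4, x_2 = 1, x_3 = 2, x_4 = 2, x_5 = 4.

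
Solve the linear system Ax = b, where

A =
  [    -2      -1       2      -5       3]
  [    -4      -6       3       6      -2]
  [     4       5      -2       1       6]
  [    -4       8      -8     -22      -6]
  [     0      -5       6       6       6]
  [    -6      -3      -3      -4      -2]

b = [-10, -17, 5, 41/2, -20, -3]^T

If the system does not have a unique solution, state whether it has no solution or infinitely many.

Row-reduce:
R1 ← R1 / (-2).
R2 ← R2 + 4·R1.
R3 ← R3 − 4·R1.
R4 ← R4 + 4·R1.
R6 ← R6 + 6·R1.
R2 ← R2 / (-4).
R1 ← R1 − 1/2·R2.
R3 ← R3 − 3·R2.
R4 ← R4 − 10·R2.
R5 ← R5 + 5·R2.
R3 ← R3 / (5/4).
R1 ← R1 + 9/8·R3.
R2 ← R2 − 1/4·R3.
R4 ← R4 + 29/2·R3.
R5 ← R5 − 29/4·R3.
R6 ← R6 + 9·R3.
R4 ← R4 / (314/5).
R1 ← R1 − 36/5·R4.
R2 ← R2 + 23/5·R4.
R3 ← R3 − 12/5·R4.
R5 ← R5 + 157/5·R4.
R6 ← R6 − 163/5·R4.
Swap R5 and R6.
R5 ← R5 / (1991/157).
R1 ← R1 + 443/314·R5.
R2 ← R2 − 558/157·R5.
R3 ← R3 − 528/157·R5.
R4 ← R4 − 94/157·R5.
Row 6 reduces to 0 = 1/4, a contradiction. The system is inconsistent.

no solution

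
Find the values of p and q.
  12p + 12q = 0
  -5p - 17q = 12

Row-reduce the augmented matrix:
R1 ← R1 / (12).
R2 ← R2 + 5·R1.
R2 ← R2 / (-12).
R1 ← R1 − 1·R2.
Reading off the reduced rows gives p = 1, q = -1.

p = 1, q = -1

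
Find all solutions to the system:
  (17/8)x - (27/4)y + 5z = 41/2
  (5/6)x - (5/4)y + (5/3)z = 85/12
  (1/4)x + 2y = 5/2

Row-reduce:
R1 ← R1 / (17/8).
R2 ← R2 − 5/6·R1.
R3 ← R3 − 1/4·R1.
R2 ← R2 / (95/68).
R1 ← R1 + 54/17·R2.
R3 ← R3 − 95/34·R2.
Row 3 reduces to 0 = 2, a contradiction. The system is inconsistent.

no solution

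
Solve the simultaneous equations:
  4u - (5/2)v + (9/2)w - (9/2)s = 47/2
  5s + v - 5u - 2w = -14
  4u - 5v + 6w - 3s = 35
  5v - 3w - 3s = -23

Row-reduce:
R1 ← R1 / (4).
R2 ← R2 + 5·R1.
R3 ← R3 − 4·R1.
R2 ← R2 / (-17/8).
R1 ← R1 + 5/8·R2.
R3 ← R3 + 5/2·R2.
R4 ← R4 − 5·R2.
R3 ← R3 / (-47/17).
R1 ← R1 − 1/17·R3.
R2 ← R2 + 29/17·R3.
R4 ← R4 − 94/17·R3.
Rank is 3 with 4 unknowns, leaving s free.

infinitely many solutions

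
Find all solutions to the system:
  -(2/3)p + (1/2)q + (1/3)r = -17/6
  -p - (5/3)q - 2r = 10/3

infinitely many solutions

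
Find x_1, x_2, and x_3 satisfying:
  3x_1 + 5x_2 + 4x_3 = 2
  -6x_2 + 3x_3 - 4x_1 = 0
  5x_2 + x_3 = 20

x_1 = -6, x_2 = 4, x_3 = 0

Row-reduce the augmented matrix:
R1 ← R1 / (3).
R2 ← R2 + 4·R1.
R2 ← R2 / (2/3).
R1 ← R1 − 5/3·R2.
R3 ← R3 − 5·R2.
R3 ← R3 / (-123/2).
R1 ← R1 + 39/2·R3.
R2 ← R2 − 25/2·R3.
Reading off the reduced rows gives x_1 = -6, x_2 = 4, x_3 = 0.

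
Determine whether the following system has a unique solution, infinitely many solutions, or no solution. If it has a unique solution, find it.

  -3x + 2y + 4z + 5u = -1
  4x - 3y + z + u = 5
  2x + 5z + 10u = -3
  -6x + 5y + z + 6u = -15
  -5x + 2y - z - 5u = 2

Row-reduce the augmented matrix:
R1 ← R1 / (-3).
R2 ← R2 − 4·R1.
R3 ← R3 − 2·R1.
R4 ← R4 + 6·R1.
R5 ← R5 + 5·R1.
R2 ← R2 / (-1/3).
R1 ← R1 + 2/3·R2.
R3 ← R3 − 4/3·R2.
R4 ← R4 − 1·R2.
R5 ← R5 + 4/3·R2.
R3 ← R3 / (33).
R1 ← R1 + 14·R3.
R2 ← R2 + 19·R3.
R4 ← R4 − 12·R3.
R5 ← R5 + 33·R3.
R4 ← R4 / (3).
R1 ← R1 − 5/3·R4.
R2 ← R2 − 7/3·R4.
R3 ← R3 − 4/3·R4.
R5 reduces to 0 = 0, so the extra equation is consistent.
Reading off the reduced rows gives x = 1, y = 0, z = 3, u = -2.

x = 1, y = 0, z = 3, u = -2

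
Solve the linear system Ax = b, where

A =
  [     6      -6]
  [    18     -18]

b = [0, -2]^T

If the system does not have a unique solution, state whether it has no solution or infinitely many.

Row-reduce:
R1 ← R1 / (6).
R2 ← R2 − 18·R1.
Row 2 reduces to 0 = -2, a contradiction. The system is inconsistent.

no solution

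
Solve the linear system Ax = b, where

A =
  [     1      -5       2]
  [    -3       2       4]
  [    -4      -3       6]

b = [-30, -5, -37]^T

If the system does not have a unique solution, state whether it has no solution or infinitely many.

x_1 = 1, x_2 = 5, x_3 = -3

Row-reduce the augmented matrix:
R2 ← R2 + 3·R1.
R3 ← R3 + 4·R1.
R2 ← R2 / (-13).
R1 ← R1 + 5·R2.
R3 ← R3 + 23·R2.
R3 ← R3 / (-48/13).
R1 ← R1 + 24/13·R3.
R2 ← R2 + 10/13·R3.
Reading off the reduced rows gives x_1 = 1, x_2 = 5, x_3 = -3.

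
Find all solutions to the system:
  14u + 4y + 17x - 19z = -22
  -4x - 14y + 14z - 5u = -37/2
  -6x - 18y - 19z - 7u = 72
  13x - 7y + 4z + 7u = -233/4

Row-reduce the augmented matrix:
R1 ← R1 / (17).
R2 ← R2 + 4·R1.
R3 ← R3 + 6·R1.
R4 ← R4 − 13·R1.
R2 ← R2 / (-222/17).
R1 ← R1 − 4/17·R2.
R3 ← R3 + 282/17·R2.
R4 ← R4 + 171/17·R2.
R3 ← R3 / (-1399/37).
R1 ← R1 + 35/37·R3.
R2 ← R2 + 27/37·R3.
R4 ← R4 − 414/37·R3.
R4 ← R4 / (-6603/2798).
R1 ← R1 − 3316/4197·R4.
R2 ← R2 − 1079/8394·R4.
R3 ← R3 + 4/1399·R4.
Reading off the reduced rows gives x = -5/2, y = 1/4, z = -5/2, u = -2.

x = -5/2, y = 1/4, z = -5/2, u = -2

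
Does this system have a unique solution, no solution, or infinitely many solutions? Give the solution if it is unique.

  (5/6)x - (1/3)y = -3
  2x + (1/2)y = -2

Row-reduce the augmented matrix:
R1 ← R1 / (5/6).
R2 ← R2 − 2·R1.
R2 ← R2 / (13/10).
R1 ← R1 + 2/5·R2.
Reading off the reduced rows gives x = -2, y = 4.

x = -2, y = 4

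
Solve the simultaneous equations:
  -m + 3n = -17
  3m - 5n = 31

m = 2, n = -5

From equation 1: m = 17 + 3·n.
Substitute into equation 2 and solve: n = -5.
Then m = 2.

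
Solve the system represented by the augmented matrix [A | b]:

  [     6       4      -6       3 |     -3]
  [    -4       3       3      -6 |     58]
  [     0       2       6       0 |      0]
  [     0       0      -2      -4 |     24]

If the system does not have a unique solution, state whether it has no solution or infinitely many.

x_1 = -4, x_2 = 6, x_3 = -2, x_4 = -5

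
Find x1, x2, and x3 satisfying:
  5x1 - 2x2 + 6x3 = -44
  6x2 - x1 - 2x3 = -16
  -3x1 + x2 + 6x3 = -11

Row-reduce the augmented matrix:
R1 ← R1 / (5).
R2 ← R2 + 1·R1.
R3 ← R3 + 3·R1.
R2 ← R2 / (28/5).
R1 ← R1 + 2/5·R2.
R3 ← R3 + 1/5·R2.
R3 ← R3 / (67/7).
R1 ← R1 − 8/7·R3.
R2 ← R2 + 1/7·R3.
Reading off the reduced rows gives x1 = -6, x2 = -5, x3 = -4.

x1 = -6, x2 = -5, x3 = -4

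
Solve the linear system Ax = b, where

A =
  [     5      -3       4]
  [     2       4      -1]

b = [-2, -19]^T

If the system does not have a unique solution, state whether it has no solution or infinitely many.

Row-reduce:
R1 ← R1 / (5).
R2 ← R2 − 2·R1.
R2 ← R2 / (26/5).
R1 ← R1 + 3/5·R2.
Rank is 2 with 3 unknowns, leaving x_3 free.

infinitely many solutions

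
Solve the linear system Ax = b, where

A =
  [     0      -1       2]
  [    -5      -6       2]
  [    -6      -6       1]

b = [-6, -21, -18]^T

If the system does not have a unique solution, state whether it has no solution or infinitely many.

x_1 = -3, x_2 = 6, x_3 = 0

Row-reduce the augmented matrix:
Swap R1 and R2.
R1 ← R1 / (-5).
R3 ← R3 + 6·R1.
R2 ← R2 / (-1).
R1 ← R1 − 6/5·R2.
R3 ← R3 − 6/5·R2.
R1 ← R1 − 2·R3.
R2 ← R2 + 2·R3.
Reading off the reduced rows gives x_1 = -3, x_2 = 6, x_3 = 0.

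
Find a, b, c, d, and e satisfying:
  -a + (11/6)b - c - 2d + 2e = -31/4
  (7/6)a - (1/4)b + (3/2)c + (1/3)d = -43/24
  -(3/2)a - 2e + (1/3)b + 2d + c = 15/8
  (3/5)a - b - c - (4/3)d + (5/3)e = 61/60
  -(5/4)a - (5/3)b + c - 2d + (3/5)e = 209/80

a = -1/4, b = -3, c = -3/2, d = 0, e = -2

Row-reduce the augmented matrix:
R1 ← R1 / (-1).
R2 ← R2 − 7/6·R1.
R3 ← R3 + 3/2·R1.
R4 ← R4 − 3/5·R1.
R5 ← R5 + 5/4·R1.
R2 ← R2 / (17/9).
R1 ← R1 + 11/6·R2.
R3 ← R3 + 29/12·R2.
R4 ← R4 − 1/10·R2.
R5 ← R5 + 95/24·R2.
R3 ← R3 / (199/68).
R1 ← R1 − 45/34·R3.
R2 ← R2 − 3/17·R3.
R4 ← R4 + 55/34·R3.
R5 ← R5 − 401/136·R3.
R4 ← R4 / (-3218/2985).
R1 ← R1 + 208/199·R4.
R2 ← R2 + 240/199·R4.
R3 ← R3 − 166/199·R4.
R5 ← R5 + 1224/199·R4.
R5 ← R5 / (-68821/16090).
R1 ← R1 + 650/1609·R5.
R2 ← R2 + 750/1609·R5.
R3 ← R3 − 921/1609·R5.
R4 ← R4 + 2432/1609·R5.
Reading off the reduced rows gives a = -1/4, b = -3, c = -3/2, d = 0, e = -2.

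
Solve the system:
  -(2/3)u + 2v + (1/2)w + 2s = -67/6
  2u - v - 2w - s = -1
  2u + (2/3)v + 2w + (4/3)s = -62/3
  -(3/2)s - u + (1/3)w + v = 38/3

u = -5, v = -1, w = -1, s = -6

Row-reduce the augmented matrix:
R1 ← R1 / (-2/3).
R2 ← R2 − 2·R1.
R3 ← R3 − 2·R1.
R4 ← R4 + 1·R1.
R2 ← R2 / (5).
R1 ← R1 + 3·R2.
R3 ← R3 − 20/3·R2.
R4 ← R4 + 2·R2.
R3 ← R3 / (25/6).
R1 ← R1 + 21/20·R3.
R2 ← R2 + 1/10·R3.
R4 ← R4 + 37/60·R3.
R4 ← R4 / (-1801/750).
R1 ← R1 − 21/125·R4.
R2 ← R2 − 127/125·R4.
R3 ← R3 − 4/25·R4.
Reading off the reduced rows gives u = -5, v = -1, w = -1, s = -6.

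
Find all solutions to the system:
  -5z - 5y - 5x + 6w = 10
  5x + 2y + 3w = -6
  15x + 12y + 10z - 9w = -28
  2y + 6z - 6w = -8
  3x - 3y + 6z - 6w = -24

no solution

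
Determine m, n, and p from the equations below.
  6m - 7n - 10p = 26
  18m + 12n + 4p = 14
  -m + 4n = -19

m = 3, n = -4, p = 2

Row-reduce the augmented matrix:
R1 ← R1 / (6).
R2 ← R2 − 18·R1.
R3 ← R3 + 1·R1.
R2 ← R2 / (33).
R1 ← R1 + 7/6·R2.
R3 ← R3 − 17/6·R2.
R3 ← R3 / (-454/99).
R1 ← R1 + 46/99·R3.
R2 ← R2 − 34/33·R3.
Reading off the reduced rows gives m = 3, n = -4, p = 2.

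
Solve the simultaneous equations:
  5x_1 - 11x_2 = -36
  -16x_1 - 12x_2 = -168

x_1 = 6, x_2 = 6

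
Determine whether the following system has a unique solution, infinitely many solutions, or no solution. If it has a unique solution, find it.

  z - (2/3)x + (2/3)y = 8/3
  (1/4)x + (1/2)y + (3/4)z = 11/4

infinitely many solutions

Row-reduce:
R1 ← R1 / (-2/3).
R2 ← R2 − 1/4·R1.
R2 ← R2 / (3/4).
R1 ← R1 + 1·R2.
Rank is 2 with 3 unknowns, leaving z free.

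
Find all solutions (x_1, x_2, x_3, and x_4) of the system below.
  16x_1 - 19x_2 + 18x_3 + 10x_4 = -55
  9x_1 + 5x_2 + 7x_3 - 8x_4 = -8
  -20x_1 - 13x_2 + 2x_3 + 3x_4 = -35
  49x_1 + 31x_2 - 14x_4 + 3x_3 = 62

infinitely many solutions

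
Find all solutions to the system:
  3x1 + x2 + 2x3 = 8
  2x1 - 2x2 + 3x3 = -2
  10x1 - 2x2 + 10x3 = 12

Row-reduce:
R1 ← R1 / (3).
R2 ← R2 − 2·R1.
R3 ← R3 − 10·R1.
R2 ← R2 / (-8/3).
R1 ← R1 − 1/3·R2.
R3 ← R3 + 16/3·R2.
Rank is 2 with 3 unknowns, leaving x3 free.

infinitely many solutions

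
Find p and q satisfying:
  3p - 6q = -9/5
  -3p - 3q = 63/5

p = -3, q = -6/5

Row-reduce the augmented matrix:
R1 ← R1 / (3).
R2 ← R2 + 3·R1.
R2 ← R2 / (-9).
R1 ← R1 + 2·R2.
Reading off the reduced rows gives p = -3, q = -6/5.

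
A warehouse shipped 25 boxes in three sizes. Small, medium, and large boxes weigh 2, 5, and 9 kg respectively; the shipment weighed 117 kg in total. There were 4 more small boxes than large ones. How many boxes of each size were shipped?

Let s = small boxes, m = medium boxes, l = large boxes.
  s + m + l = 25
  2s + 5m + 9l = 117
  -l + s = 4
Row-reduce the augmented matrix:
R2 ← R2 − 2·R1.
R3 ← R3 − 1·R1.
R2 ← R2 / (3).
R1 ← R1 − 1·R2.
R3 ← R3 + 1·R2.
R3 ← R3 / (1/3).
R1 ← R1 + 4/3·R3.
R2 ← R2 − 7/3·R3.
Reading off the reduced rows gives s = 8, m = 13, l = 4.

small boxes: 8, medium boxes: 13, large boxes: 4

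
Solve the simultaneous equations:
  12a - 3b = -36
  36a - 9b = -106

Row-reduce:
R1 ← R1 / (12).
R2 ← R2 − 36·R1.
Row 2 reduces to 0 = 2, a contradiction. The system is inconsistent.

no solution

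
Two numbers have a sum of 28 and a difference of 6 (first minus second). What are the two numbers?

first number: 17, second number: 11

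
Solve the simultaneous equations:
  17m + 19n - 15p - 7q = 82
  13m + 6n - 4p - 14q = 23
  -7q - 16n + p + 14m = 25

Row-reduce:
R1 ← R1 / (17).
R2 ← R2 − 13·R1.
R3 ← R3 − 14·R1.
R2 ← R2 / (-145/17).
R1 ← R1 − 19/17·R2.
R3 ← R3 + 538/17·R2.
R3 ← R3 / (-2083/145).
R1 ← R1 − 14/145·R3.
R2 ← R2 + 127/145·R3.
Rank is 3 with 4 unknowns, leaving q free.

infinitely many solutions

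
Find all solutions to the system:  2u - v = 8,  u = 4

u = 4, v = 0

Row-reduce the augmented matrix:
R1 ← R1 / (2).
R2 ← R2 − 1·R1.
R2 ← R2 / (1/2).
R1 ← R1 + 1/2·R2.
Reading off the reduced rows gives u = 4, v = 0.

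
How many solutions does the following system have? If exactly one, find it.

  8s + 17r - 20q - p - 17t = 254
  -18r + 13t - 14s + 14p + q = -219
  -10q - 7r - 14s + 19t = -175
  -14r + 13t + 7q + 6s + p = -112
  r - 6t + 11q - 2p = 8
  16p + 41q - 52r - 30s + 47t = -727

p = -1, q = -3, r = 3, s = 5, t = -6

Row-reduce the augmented matrix:
R1 ← R1 / (-1).
R2 ← R2 − 14·R1.
R4 ← R4 − 1·R1.
R5 ← R5 + 2·R1.
R6 ← R6 − 16·R1.
R2 ← R2 / (-279).
R1 ← R1 − 20·R2.
R3 ← R3 + 10·R2.
R4 ← R4 + 13·R2.
R5 ← R5 − 51·R2.
R6 ← R6 + 279·R2.
R3 ← R3 / (-4153/279).
R1 ← R1 + 343/279·R3.
R2 ← R2 + 220/279·R3.
R4 ← R4 + 2023/279·R3.
R5 ← R5 − 671/93·R3.
R4 ← R4 / (74606/4153).
R1 ← R1 − 1958/4153·R4.
R2 ← R2 − 2394/4153·R4.
R3 ← R3 − 4886/4153·R4.
R5 ← R5 + 27304/4153·R4.
R5 ← R5 / (-91860/37303).
R1 ← R1 + 44334/37303·R5.
R2 ← R2 + 2197/5329·R5.
R3 ← R3 + 7351/5329·R5.
R4 ← R4 + 13912/37303·R5.
R6 reduces to 0 = 0, so the extra equation is consistent.
Reading off the reduced rows gives p = -1, q = -3, r = 3, s = 5, t = -6.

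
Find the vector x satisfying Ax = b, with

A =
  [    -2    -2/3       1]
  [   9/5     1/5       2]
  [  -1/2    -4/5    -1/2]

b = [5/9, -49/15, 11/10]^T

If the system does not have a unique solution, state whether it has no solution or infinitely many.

x_1 = -2/3, x_2 = -1/3, x_3 = -1

Row-reduce the augmented matrix:
R1 ← R1 / (-2).
R2 ← R2 − 9/5·R1.
R3 ← R3 + 1/2·R1.
R2 ← R2 / (-2/5).
R1 ← R1 − 1/3·R2.
R3 ← R3 + 19/30·R2.
R3 ← R3 / (-641/120).
R1 ← R1 − 23/12·R3.
R2 ← R2 + 29/4·R3.
Reading off the reduced rows gives x_1 = -2/3, x_2 = -1/3, x_3 = -1.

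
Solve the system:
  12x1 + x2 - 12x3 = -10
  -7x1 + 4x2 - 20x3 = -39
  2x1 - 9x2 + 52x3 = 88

Row-reduce:
R1 ← R1 / (12).
R2 ← R2 + 7·R1.
R3 ← R3 − 2·R1.
R2 ← R2 / (55/12).
R1 ← R1 − 1/12·R2.
R3 ← R3 + 55/6·R2.
Rank is 2 with 3 unknowns, leaving x3 free.

infinitely many solutions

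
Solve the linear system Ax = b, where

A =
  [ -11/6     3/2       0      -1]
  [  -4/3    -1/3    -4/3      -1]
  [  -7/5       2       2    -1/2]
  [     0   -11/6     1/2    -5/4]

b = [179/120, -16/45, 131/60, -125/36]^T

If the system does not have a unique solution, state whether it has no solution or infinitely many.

Row-reduce the augmented matrix:
R1 ← R1 / (-11/6).
R2 ← R2 + 4/3·R1.
R3 ← R3 + 7/5·R1.
R2 ← R2 / (-47/33).
R1 ← R1 + 9/11·R2.
R3 ← R3 − 47/55·R2.
R4 ← R4 + 11/6·R2.
R3 ← R3 / (6/5).
R1 ← R1 − 36/47·R3.
R2 ← R2 − 44/47·R3.
R4 ← R4 − 625/282·R3.
R4 ← R4 / (-3667/3384).
R1 ← R1 − 30/47·R4.
R2 ← R2 − 16/141·R4.
R3 ← R3 − 1/12·R4.
Reading off the reduced rows gives x_1 = -5/4, x_2 = 2/3, x_3 = 0, x_4 = 9/5.

x_1 = -5/4, x_2 = 2/3, x_3 = 0, x_4 = 9/5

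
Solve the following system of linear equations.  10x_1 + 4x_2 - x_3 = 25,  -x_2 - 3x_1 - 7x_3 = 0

infinitely many solutions

Row-reduce:
R1 ← R1 / (10).
R2 ← R2 + 3·R1.
R2 ← R2 / (1/5).
R1 ← R1 − 2/5·R2.
Rank is 2 with 3 unknowns, leaving x_3 free.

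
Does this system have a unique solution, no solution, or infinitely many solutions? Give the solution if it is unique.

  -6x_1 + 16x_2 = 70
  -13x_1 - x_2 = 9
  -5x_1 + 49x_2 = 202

Row-reduce:
R1 ← R1 / (-6).
R2 ← R2 + 13·R1.
R3 ← R3 + 5·R1.
R2 ← R2 / (-107/3).
R1 ← R1 + 8/3·R2.
R3 ← R3 − 107/3·R2.
Row 3 reduces to 0 = 1, a contradiction. The system is inconsistent.

no solution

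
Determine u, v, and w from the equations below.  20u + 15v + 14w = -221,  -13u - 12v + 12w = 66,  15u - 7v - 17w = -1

u = -6, v = -3, w = -4

Row-reduce the augmented matrix:
R1 ← R1 / (20).
R2 ← R2 + 13·R1.
R3 ← R3 − 15·R1.
R2 ← R2 / (-9/4).
R1 ← R1 − 3/4·R2.
R3 ← R3 + 73/4·R2.
R3 ← R3 / (-8939/45).
R1 ← R1 − 116/15·R3.
R2 ← R2 + 422/45·R3.
Reading off the reduced rows gives u = -6, v = -3, w = -4.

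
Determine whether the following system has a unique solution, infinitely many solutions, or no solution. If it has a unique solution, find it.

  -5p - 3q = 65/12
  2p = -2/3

Row-reduce the augmented matrix:
R1 ← R1 / (-5).
R2 ← R2 − 2·R1.
R2 ← R2 / (-6/5).
R1 ← R1 − 3/5·R2.
Reading off the reduced rows gives p = -1/3, q = -5/4.

p = -1/3, q = -5/4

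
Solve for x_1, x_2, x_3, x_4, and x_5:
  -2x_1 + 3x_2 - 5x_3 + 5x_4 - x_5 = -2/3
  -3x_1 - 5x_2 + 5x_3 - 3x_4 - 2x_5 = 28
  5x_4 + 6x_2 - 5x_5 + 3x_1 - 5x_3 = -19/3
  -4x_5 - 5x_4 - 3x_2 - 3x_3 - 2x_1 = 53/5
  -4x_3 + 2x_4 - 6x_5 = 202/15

x_1 = -7/3, x_2 = -2, x_3 = 9/5, x_4 = 4/3, x_5 = -3

Row-reduce the augmented matrix:
R1 ← R1 / (-2).
R2 ← R2 + 3·R1.
R3 ← R3 − 3·R1.
R4 ← R4 + 2·R1.
R2 ← R2 / (-19/2).
R1 ← R1 + 3/2·R2.
R3 ← R3 − 21/2·R2.
R4 ← R4 + 6·R2.
R3 ← R3 / (25/19).
R1 ← R1 − 10/19·R3.
R2 ← R2 + 25/19·R3.
R4 ← R4 + 112/19·R3.
R5 ← R5 + 4·R3.
R4 ← R4 / (16/25).
R1 ← R1 + 6/5·R4.
R2 ← R2 − 2·R4.
R3 ← R3 − 17/25·R4.
R5 ← R5 − 118/25·R4.
R5 ← R5 / (1803/8).
R1 ← R1 + 487/8·R5.
R2 ← R2 − 801/8·R5.
R3 ← R3 − 497/16·R5.
R4 ← R4 + 857/16·R5.
Reading off the reduced rows gives x_1 = -7/3, x_2 = -2, x_3 = 9/5, x_4 = 4/3, x_5 = -3.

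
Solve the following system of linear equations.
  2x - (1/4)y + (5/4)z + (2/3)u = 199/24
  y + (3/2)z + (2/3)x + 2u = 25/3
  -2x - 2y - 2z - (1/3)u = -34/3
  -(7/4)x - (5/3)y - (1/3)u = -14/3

x = 2, y = 1/2, z = 3, u = 1

Row-reduce the augmented matrix:
R1 ← R1 / (2).
R2 ← R2 − 2/3·R1.
R3 ← R3 + 2·R1.
R4 ← R4 + 7/4·R1.
R2 ← R2 / (13/12).
R1 ← R1 + 1/8·R2.
R3 ← R3 + 9/4·R2.
R4 ← R4 + 181/96·R2.
R3 ← R3 / (3/2).
R1 ← R1 − 3/4·R3.
R2 ← R2 − 1·R3.
R4 ← R4 − 143/48·R3.
R4 ← R4 / (-13061/2808).
R1 ← R1 + 115/78·R4.
R2 ← R2 + 122/117·R4.
R3 ← R3 − 314/117·R4.
Reading off the reduced rows gives x = 2, y = 1/2, z = 3, u = 1.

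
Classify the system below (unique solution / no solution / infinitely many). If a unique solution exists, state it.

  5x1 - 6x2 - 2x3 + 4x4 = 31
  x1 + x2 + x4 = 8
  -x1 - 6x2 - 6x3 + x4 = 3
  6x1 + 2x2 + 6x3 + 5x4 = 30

x1 = 5, x2 = 1, x3 = -2, x4 = 2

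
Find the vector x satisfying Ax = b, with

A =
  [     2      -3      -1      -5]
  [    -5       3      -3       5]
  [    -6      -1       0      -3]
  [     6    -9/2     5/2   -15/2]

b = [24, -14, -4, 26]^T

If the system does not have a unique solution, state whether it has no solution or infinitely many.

Row-reduce:
R1 ← R1 / (2).
R2 ← R2 + 5·R1.
R3 ← R3 + 6·R1.
R4 ← R4 − 6·R1.
R2 ← R2 / (-9/2).
R1 ← R1 + 3/2·R2.
R3 ← R3 + 10·R2.
R4 ← R4 − 9/2·R2.
R3 ← R3 / (83/9).
R1 ← R1 − 4/3·R3.
R2 ← R2 − 11/9·R3.
Rank is 3 with 4 unknowns, leaving x_4 free.

infinitely many solutions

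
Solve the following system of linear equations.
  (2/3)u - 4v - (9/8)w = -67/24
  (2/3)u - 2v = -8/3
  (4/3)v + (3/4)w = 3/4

no solution

Row-reduce:
R1 ← R1 / (2/3).
R2 ← R2 − 2/3·R1.
R2 ← R2 / (2).
R1 ← R1 + 6·R2.
R3 ← R3 − 4/3·R2.
Row 3 reduces to 0 = 2/3, a contradiction. The system is inconsistent.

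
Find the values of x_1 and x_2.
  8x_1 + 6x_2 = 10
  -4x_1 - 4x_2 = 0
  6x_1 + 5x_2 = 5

Row-reduce the augmented matrix:
R1 ← R1 / (8).
R2 ← R2 + 4·R1.
R3 ← R3 − 6·R1.
R2 ← R2 / (-1).
R1 ← R1 − 3/4·R2.
R3 ← R3 − 1/2·R2.
R3 reduces to 0 = 0, so the extra equation is consistent.
Reading off the reduced rows gives x_1 = 5, x_2 = -5.

x_1 = 5, x_2 = -5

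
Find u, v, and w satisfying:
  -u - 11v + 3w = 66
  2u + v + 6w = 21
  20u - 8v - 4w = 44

Row-reduce the augmented matrix:
R1 ← R1 / (-1).
R2 ← R2 − 2·R1.
R3 ← R3 − 20·R1.
R2 ← R2 / (-21).
R1 ← R1 − 11·R2.
R3 ← R3 + 228·R2.
R3 ← R3 / (-520/7).
R1 ← R1 − 23/7·R3.
R2 ← R2 + 4/7·R3.
Reading off the reduced rows gives u = 1, v = -5, w = 4.

u = 1, v = -5, w = 4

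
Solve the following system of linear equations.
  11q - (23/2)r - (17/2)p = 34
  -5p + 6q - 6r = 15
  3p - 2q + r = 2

no solution

Row-reduce:
R1 ← R1 / (-17/2).
R2 ← R2 + 5·R1.
R3 ← R3 − 3·R1.
R2 ← R2 / (-8/17).
R1 ← R1 + 22/17·R2.
R3 ← R3 − 32/17·R2.
Row 3 reduces to 0 = -6, a contradiction. The system is inconsistent.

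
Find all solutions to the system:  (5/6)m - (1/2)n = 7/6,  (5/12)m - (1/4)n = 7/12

infinitely many solutions

Row-reduce:
R1 ← R1 / (5/6).
R2 ← R2 − 5/12·R1.
Rank is 1 with 2 unknowns, leaving n free.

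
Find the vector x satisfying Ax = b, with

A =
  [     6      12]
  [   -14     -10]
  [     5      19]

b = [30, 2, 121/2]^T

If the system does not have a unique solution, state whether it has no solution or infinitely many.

Row-reduce:
R1 ← R1 / (6).
R2 ← R2 + 14·R1.
R3 ← R3 − 5·R1.
R2 ← R2 / (18).
R1 ← R1 − 2·R2.
R3 ← R3 − 9·R2.
Row 3 reduces to 0 = -1/2, a contradiction. The system is inconsistent.

no solution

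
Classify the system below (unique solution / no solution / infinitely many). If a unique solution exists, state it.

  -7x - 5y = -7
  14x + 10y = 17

no solution

Row-reduce:
R1 ← R1 / (-7).
R2 ← R2 − 14·R1.
Row 2 reduces to 0 = 3, a contradiction. The system is inconsistent.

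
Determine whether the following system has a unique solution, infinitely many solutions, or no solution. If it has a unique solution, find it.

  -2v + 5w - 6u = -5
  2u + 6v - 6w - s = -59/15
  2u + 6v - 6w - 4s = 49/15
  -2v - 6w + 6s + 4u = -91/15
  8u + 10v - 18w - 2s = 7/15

u = 4/3, v = -3/2, w = 0, s = -12/5

Row-reduce the augmented matrix:
R1 ← R1 / (-6).
R2 ← R2 − 2·R1.
R3 ← R3 − 2·R1.
R4 ← R4 − 4·R1.
R5 ← R5 − 8·R1.
R2 ← R2 / (16/3).
R1 ← R1 − 1/3·R2.
R3 ← R3 − 16/3·R2.
R4 ← R4 + 10/3·R2.
R5 ← R5 − 22/3·R2.
Swap R3 and R4.
R3 ← R3 / (-43/8).
R1 ← R1 + 9/16·R3.
R2 ← R2 + 13/16·R3.
R5 ← R5 + 43/8·R3.
R4 ← R4 / (-3).
R1 ← R1 + 1/2·R4.
R2 ← R2 + 1·R4.
R3 ← R3 + 1·R4.
R5 ← R5 + 6·R4.
R5 reduces to 0 = 0, so the extra equation is consistent.
Reading off the reduced rows gives u = 4/3, v = -3/2, w = 0, s = -12/5.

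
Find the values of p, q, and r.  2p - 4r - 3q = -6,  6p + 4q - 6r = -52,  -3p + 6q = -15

p = -3, q = -4, r = 3

Row-reduce the augmented matrix:
R1 ← R1 / (2).
R2 ← R2 − 6·R1.
R3 ← R3 + 3·R1.
R2 ← R2 / (13).
R1 ← R1 + 3/2·R2.
R3 ← R3 − 3/2·R2.
R3 ← R3 / (-87/13).
R1 ← R1 + 17/13·R3.
R2 ← R2 − 6/13·R3.
Reading off the reduced rows gives p = -3, q = -4, r = 3.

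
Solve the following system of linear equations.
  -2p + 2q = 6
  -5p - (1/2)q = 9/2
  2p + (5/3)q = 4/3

no solution

Row-reduce:
R1 ← R1 / (-2).
R2 ← R2 + 5·R1.
R3 ← R3 − 2·R1.
R2 ← R2 / (-11/2).
R1 ← R1 + 1·R2.
R3 ← R3 − 11/3·R2.
Row 3 reduces to 0 = 1/3, a contradiction. The system is inconsistent.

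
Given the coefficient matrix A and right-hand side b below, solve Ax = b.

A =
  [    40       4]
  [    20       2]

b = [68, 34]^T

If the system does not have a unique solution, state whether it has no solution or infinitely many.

infinitely many solutions

Row-reduce:
R1 ← R1 / (40).
R2 ← R2 − 20·R1.
Rank is 1 with 2 unknowns, leaving x_2 free.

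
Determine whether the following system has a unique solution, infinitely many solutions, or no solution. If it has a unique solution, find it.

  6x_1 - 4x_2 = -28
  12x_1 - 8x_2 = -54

no solution

Row-reduce:
R1 ← R1 / (6).
R2 ← R2 − 12·R1.
Row 2 reduces to 0 = 2, a contradiction. The system is inconsistent.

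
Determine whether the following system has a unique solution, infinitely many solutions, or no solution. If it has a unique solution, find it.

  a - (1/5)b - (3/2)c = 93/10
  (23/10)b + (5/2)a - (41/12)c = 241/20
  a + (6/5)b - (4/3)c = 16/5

no solution

Row-reduce:
R2 ← R2 − 5/2·R1.
R3 ← R3 − 1·R1.
R2 ← R2 / (14/5).
R1 ← R1 + 1/5·R2.
R3 ← R3 − 7/5·R2.
Row 3 reduces to 0 = -1/2, a contradiction. The system is inconsistent.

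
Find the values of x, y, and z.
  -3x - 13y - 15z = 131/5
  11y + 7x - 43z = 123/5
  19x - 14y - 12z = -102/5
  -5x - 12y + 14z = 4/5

x = -2, y = -2/5, z = -1

Row-reduce the augmented matrix:
R1 ← R1 / (-3).
R2 ← R2 − 7·R1.
R3 ← R3 − 19·R1.
R4 ← R4 + 5·R1.
R2 ← R2 / (-58/3).
R1 ← R1 − 13/3·R2.
R3 ← R3 + 289/3·R2.
R4 ← R4 − 29/3·R2.
R3 ← R3 / (8168/29).
R1 ← R1 + 362/29·R3.
R2 ← R2 − 117/29·R3.
R4 reduces to 0 = 0, so the extra equation is consistent.
Reading off the reduced rows gives x = -2, y = -2/5, z = -1.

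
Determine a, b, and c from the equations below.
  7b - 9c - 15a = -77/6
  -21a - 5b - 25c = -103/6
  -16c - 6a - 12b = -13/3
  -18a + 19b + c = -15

Row-reduce the augmented matrix:
R1 ← R1 / (-15).
R2 ← R2 + 21·R1.
R3 ← R3 + 6·R1.
R4 ← R4 + 18·R1.
R2 ← R2 / (-74/5).
R1 ← R1 + 7/15·R2.
R3 ← R3 + 74/5·R2.
R4 ← R4 − 53/5·R2.
Swap R3 and R4.
R3 ← R3 / (108/37).
R1 ← R1 − 110/111·R3.
R2 ← R2 − 31/37·R3.
R4 reduces to 0 = 0, so the extra equation is consistent.
Reading off the reduced rows gives a = 1/2, b = -1/3, c = 1/3.

a = 1/2, b = -1/3, c = 1/3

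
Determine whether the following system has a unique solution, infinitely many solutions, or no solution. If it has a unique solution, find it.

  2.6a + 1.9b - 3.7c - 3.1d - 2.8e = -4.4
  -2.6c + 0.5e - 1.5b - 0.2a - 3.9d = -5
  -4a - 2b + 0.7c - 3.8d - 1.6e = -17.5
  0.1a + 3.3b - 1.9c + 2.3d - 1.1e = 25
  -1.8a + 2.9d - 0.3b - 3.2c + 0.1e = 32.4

a = -3, b = 3, c = -5, d = 4, e = 3

Row-reduce the augmented matrix:
R1 ← R1 / (13/5).
R2 ← R2 + 1/5·R1.
R3 ← R3 + 4·R1.
R4 ← R4 − 1/10·R1.
R5 ← R5 + 9/5·R1.
R2 ← R2 / (-88/65).
R1 ← R1 − 19/26·R2.
R3 ← R3 − 12/13·R2.
R4 ← R4 − 839/260·R2.
R5 ← R5 − 66/65·R2.
R3 ← R3 / (-1531/220).
R1 ← R1 + 1049/352·R3.
R2 ← R2 − 375/176·R3.
R4 ← R4 + 30389/3520·R3.
R5 ← R5 + 317/40·R3.
R4 ← R4 / (409471/61240).
R1 ← R1 − 8891/6124·R4.
R2 ← R2 + 1319/3062·R4.
R3 ← R3 − 2506/1531·R4.
R5 ← R5 − 81311/7655·R4.
R5 ← R5 / (-24076591/4094710).
R1 ← R1 − 21520/409471·R5.
R2 ← R2 + 2494755/1637884·R5.
R3 ← R3 + 685723/818942·R5.
R4 ← R4 − 1659419/1637884·R5.
Reading off the reduced rows gives a = -3, b = 3, c = -5, d = 4, e = 3.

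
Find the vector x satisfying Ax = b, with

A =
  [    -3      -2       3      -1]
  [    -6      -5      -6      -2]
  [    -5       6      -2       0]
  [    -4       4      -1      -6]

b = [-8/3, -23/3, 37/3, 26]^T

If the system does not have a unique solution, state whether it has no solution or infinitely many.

x_1 = 1/3, x_2 = 7/3, x_3 = 0, x_4 = -3

Row-reduce the augmented matrix:
R1 ← R1 / (-3).
R2 ← R2 + 6·R1.
R3 ← R3 + 5·R1.
R4 ← R4 + 4·R1.
R2 ← R2 / (-1).
R1 ← R1 − 2/3·R2.
R3 ← R3 − 28/3·R2.
R4 ← R4 − 20/3·R2.
R3 ← R3 / (-119).
R1 ← R1 + 9·R3.
R2 ← R2 − 12·R3.
R4 ← R4 + 85·R3.
R4 ← R4 / (-41/7).
R1 ← R1 − 74/357·R4.
R2 ← R2 − 20/119·R4.
R3 ← R3 + 5/357·R4.
Reading off the reduced rows gives x_1 = 1/3, x_2 = 7/3, x_3 = 0, x_4 = -3.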